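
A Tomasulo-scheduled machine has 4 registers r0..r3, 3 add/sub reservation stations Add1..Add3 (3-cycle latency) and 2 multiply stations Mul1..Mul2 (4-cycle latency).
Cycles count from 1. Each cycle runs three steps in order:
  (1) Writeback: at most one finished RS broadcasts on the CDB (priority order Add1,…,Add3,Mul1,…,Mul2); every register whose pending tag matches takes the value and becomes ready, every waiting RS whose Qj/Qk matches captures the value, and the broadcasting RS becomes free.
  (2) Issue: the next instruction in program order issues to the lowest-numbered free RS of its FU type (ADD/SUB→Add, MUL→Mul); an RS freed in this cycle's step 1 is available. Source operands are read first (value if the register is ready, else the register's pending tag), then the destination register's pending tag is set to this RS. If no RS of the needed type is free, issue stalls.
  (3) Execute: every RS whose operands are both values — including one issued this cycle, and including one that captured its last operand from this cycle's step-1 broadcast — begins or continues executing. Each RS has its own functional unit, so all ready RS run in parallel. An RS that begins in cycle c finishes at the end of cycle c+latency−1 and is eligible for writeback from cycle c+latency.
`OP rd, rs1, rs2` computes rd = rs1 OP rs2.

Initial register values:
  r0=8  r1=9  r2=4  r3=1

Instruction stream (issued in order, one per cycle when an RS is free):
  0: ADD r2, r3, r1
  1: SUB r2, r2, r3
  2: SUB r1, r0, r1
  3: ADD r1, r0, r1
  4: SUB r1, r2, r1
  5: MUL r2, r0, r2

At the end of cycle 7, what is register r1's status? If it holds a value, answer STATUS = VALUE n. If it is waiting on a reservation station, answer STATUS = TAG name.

STATUS = TAG Add3

cycle 1: issue ADD r2<-Add1 // r0:8,r1:9,r2:Add1,r3:1
cycle 2: issue SUB r2<-Add2 // r0:8,r1:9,r2:Add2,r3:1
cycle 3: issue SUB r1<-Add3 // r0:8,r1:Add3,r2:Add2,r3:1
cycle 4: CDB Add1=10; issue ADD r1<-Add1 // r0:8,r1:Add1,r2:Add2,r3:1
cycle 5: stall // r0:8,r1:Add1,r2:Add2,r3:1
cycle 6: CDB Add3=-1; issue SUB r1<-Add3 // r0:8,r1:Add3,r2:Add2,r3:1
cycle 7: CDB Add2=9; issue MUL r2<-Mul1 // r0:8,r1:Add3,r2:Mul1,r3:1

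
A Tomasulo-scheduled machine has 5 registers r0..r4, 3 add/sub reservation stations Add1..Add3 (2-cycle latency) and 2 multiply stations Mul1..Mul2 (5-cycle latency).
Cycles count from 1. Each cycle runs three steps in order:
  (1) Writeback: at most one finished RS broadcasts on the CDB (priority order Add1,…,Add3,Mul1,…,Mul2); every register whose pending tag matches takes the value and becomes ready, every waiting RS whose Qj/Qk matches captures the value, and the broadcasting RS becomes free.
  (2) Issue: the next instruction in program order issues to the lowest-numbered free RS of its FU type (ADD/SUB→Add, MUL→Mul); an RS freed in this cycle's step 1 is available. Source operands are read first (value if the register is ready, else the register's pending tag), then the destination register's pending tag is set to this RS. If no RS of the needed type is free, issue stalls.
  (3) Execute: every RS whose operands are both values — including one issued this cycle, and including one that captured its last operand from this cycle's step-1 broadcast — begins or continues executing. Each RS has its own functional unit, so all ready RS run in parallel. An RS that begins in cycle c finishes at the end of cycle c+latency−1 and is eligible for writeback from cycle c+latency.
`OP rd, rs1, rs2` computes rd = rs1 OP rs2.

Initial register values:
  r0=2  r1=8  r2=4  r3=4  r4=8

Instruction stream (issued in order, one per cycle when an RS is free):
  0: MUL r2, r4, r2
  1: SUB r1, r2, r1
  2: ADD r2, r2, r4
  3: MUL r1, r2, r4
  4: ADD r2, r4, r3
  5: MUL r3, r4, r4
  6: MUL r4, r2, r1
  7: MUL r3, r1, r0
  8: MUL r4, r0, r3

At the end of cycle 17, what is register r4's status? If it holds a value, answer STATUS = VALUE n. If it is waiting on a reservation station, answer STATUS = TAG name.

STATUS = TAG Mul1

  c1: issue MUL r2<-Mul1  regs: r0:2,r1:8,r2:Mul1,r3:4,r4:8
  c2: issue SUB r1<-Add1  regs: r0:2,r1:Add1,r2:Mul1,r3:4,r4:8
  c3: issue ADD r2<-Add2  regs: r0:2,r1:Add1,r2:Add2,r3:4,r4:8
  c4: issue MUL r1<-Mul2  regs: r0:2,r1:Mul2,r2:Add2,r3:4,r4:8
  c5: issue ADD r2<-Add3  regs: r0:2,r1:Mul2,r2:Add3,r3:4,r4:8
  c6: CDB Mul1=32; issue MUL r3<-Mul1  regs: r0:2,r1:Mul2,r2:Add3,r3:Mul1,r4:8
  c7: CDB Add3=12; stall  regs: r0:2,r1:Mul2,r2:12,r3:Mul1,r4:8
  c8: CDB Add1=24; stall  regs: r0:2,r1:Mul2,r2:12,r3:Mul1,r4:8
  c9: CDB Add2=40; stall  regs: r0:2,r1:Mul2,r2:12,r3:Mul1,r4:8
  c10: stall  regs: r0:2,r1:Mul2,r2:12,r3:Mul1,r4:8
  c11: CDB Mul1=64; issue MUL r4<-Mul1  regs: r0:2,r1:Mul2,r2:12,r3:64,r4:Mul1
  c12: stall  regs: r0:2,r1:Mul2,r2:12,r3:64,r4:Mul1
  c13: stall  regs: r0:2,r1:Mul2,r2:12,r3:64,r4:Mul1
  c14: CDB Mul2=320; issue MUL r3<-Mul2  regs: r0:2,r1:320,r2:12,r3:Mul2,r4:Mul1
  c15: stall  regs: r0:2,r1:320,r2:12,r3:Mul2,r4:Mul1
  c16: stall  regs: r0:2,r1:320,r2:12,r3:Mul2,r4:Mul1
  c17: stall  regs: r0:2,r1:320,r2:12,r3:Mul2,r4:Mul1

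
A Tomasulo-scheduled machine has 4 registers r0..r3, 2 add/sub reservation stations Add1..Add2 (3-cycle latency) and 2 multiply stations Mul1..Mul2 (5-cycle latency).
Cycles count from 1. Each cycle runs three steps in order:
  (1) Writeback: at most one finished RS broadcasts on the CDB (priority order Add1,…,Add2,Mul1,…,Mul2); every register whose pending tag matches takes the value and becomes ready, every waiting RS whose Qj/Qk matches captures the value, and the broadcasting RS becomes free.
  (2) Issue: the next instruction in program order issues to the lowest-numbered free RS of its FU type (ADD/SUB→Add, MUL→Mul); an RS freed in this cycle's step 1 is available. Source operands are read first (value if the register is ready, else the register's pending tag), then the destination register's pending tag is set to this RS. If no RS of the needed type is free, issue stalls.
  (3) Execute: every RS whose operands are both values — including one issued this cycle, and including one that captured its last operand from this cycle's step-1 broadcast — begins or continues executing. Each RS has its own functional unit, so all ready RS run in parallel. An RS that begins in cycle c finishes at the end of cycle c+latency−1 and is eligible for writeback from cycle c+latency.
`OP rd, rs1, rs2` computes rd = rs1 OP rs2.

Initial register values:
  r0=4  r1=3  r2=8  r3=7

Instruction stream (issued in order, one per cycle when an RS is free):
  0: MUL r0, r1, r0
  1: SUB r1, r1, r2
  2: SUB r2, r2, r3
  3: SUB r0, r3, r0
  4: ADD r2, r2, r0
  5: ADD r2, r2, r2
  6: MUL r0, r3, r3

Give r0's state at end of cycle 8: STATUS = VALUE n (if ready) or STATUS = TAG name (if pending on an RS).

STATUS = TAG Add1

cycle 1: issue MUL r0<-Mul1 // r0:Mul1,r1:3,r2:8,r3:7
cycle 2: issue SUB r1<-Add1 // r0:Mul1,r1:Add1,r2:8,r3:7
cycle 3: issue SUB r2<-Add2 // r0:Mul1,r1:Add1,r2:Add2,r3:7
cycle 4: stall // r0:Mul1,r1:Add1,r2:Add2,r3:7
cycle 5: CDB Add1=-5; issue SUB r0<-Add1 // r0:Add1,r1:-5,r2:Add2,r3:7
cycle 6: CDB Add2=1; issue ADD r2<-Add2 // r0:Add1,r1:-5,r2:Add2,r3:7
cycle 7: CDB Mul1=12; stall // r0:Add1,r1:-5,r2:Add2,r3:7
cycle 8: stall // r0:Add1,r1:-5,r2:Add2,r3:7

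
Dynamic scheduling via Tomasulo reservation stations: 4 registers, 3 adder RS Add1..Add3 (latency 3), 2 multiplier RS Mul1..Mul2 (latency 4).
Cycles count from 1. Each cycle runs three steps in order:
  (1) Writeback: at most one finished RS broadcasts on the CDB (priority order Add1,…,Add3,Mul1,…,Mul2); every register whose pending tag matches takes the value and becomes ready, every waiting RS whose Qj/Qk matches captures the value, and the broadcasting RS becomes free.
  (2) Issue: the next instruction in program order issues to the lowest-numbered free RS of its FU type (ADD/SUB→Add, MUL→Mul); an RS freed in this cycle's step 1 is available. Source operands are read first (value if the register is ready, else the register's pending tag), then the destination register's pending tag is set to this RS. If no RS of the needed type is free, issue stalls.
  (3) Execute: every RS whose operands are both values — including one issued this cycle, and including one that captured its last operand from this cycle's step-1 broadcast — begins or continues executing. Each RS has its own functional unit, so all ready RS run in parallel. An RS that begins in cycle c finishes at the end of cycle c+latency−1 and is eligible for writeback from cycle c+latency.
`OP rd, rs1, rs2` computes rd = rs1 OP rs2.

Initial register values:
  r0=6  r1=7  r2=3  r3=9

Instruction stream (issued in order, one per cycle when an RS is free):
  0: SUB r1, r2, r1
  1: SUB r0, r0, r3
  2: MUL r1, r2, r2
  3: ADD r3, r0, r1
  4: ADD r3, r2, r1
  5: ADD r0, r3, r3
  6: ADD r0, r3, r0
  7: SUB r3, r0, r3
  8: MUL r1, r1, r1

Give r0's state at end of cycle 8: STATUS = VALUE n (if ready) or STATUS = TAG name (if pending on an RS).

  c1: issue SUB r1<-Add1  regs: r0:6,r1:Add1,r2:3,r3:9
  c2: issue SUB r0<-Add2  regs: r0:Add2,r1:Add1,r2:3,r3:9
  c3: issue MUL r1<-Mul1  regs: r0:Add2,r1:Mul1,r2:3,r3:9
  c4: CDB Add1=-4; issue ADD r3<-Add1  regs: r0:Add2,r1:Mul1,r2:3,r3:Add1
  c5: CDB Add2=-3; issue ADD r3<-Add2  regs: r0:-3,r1:Mul1,r2:3,r3:Add2
  c6: issue ADD r0<-Add3  regs: r0:Add3,r1:Mul1,r2:3,r3:Add2
  c7: CDB Mul1=9; stall  regs: r0:Add3,r1:9,r2:3,r3:Add2
  c8: stall  regs: r0:Add3,r1:9,r2:3,r3:Add2

STATUS = TAG Add3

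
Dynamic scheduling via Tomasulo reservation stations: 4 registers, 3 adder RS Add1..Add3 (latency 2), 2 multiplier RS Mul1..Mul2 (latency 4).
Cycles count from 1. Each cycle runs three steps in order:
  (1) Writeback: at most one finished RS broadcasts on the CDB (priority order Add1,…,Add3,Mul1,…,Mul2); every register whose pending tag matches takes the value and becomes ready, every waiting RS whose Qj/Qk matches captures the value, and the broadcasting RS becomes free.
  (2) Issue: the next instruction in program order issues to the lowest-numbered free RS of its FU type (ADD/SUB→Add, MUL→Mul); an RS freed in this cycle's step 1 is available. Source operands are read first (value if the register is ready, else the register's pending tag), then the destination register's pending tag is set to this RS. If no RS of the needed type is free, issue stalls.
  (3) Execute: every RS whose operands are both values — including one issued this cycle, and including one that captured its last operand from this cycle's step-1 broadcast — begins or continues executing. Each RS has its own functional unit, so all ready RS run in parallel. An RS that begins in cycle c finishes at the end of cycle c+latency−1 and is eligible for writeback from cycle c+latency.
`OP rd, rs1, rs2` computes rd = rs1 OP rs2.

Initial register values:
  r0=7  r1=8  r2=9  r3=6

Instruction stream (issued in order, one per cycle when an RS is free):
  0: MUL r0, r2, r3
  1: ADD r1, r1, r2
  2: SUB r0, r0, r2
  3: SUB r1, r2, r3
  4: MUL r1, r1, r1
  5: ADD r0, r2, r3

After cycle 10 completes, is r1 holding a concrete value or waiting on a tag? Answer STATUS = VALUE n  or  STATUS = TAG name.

cycle 1: issue MUL r0<-Mul1 // r0:Mul1,r1:8,r2:9,r3:6
cycle 2: issue ADD r1<-Add1 // r0:Mul1,r1:Add1,r2:9,r3:6
cycle 3: issue SUB r0<-Add2 // r0:Add2,r1:Add1,r2:9,r3:6
cycle 4: CDB Add1=17; issue SUB r1<-Add1 // r0:Add2,r1:Add1,r2:9,r3:6
cycle 5: CDB Mul1=54; issue MUL r1<-Mul1 // r0:Add2,r1:Mul1,r2:9,r3:6
cycle 6: CDB Add1=3; issue ADD r0<-Add1 // r0:Add1,r1:Mul1,r2:9,r3:6
cycle 7: CDB Add2=45 // r0:Add1,r1:Mul1,r2:9,r3:6
cycle 8: CDB Add1=15 // r0:15,r1:Mul1,r2:9,r3:6
cycle 9: - // r0:15,r1:Mul1,r2:9,r3:6
cycle 10: CDB Mul1=9 // r0:15,r1:9,r2:9,r3:6

STATUS = VALUE 9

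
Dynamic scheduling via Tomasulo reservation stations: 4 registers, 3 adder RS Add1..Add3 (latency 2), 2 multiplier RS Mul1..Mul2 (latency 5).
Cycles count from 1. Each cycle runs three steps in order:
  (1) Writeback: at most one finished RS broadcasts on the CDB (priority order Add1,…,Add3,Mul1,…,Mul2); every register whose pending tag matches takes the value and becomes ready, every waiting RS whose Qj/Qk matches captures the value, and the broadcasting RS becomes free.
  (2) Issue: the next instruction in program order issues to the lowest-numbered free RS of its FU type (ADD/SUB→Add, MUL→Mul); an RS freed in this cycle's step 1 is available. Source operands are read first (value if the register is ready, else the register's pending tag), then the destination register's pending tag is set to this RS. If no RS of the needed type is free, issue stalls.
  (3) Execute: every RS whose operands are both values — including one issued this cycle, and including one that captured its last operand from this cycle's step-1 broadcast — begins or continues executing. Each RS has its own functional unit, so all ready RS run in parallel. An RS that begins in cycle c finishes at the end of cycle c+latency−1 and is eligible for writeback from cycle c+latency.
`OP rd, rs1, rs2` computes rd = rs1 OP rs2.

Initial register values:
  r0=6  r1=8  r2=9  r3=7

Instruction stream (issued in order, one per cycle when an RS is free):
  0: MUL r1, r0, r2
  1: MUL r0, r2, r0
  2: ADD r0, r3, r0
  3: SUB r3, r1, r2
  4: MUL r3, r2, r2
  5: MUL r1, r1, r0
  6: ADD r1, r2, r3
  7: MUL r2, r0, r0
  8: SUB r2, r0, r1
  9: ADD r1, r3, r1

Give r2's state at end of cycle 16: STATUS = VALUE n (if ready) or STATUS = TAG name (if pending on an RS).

STATUS = VALUE -29

cycle 1: issue MUL r1<-Mul1 // r0:6,r1:Mul1,r2:9,r3:7
cycle 2: issue MUL r0<-Mul2 // r0:Mul2,r1:Mul1,r2:9,r3:7
cycle 3: issue ADD r0<-Add1 // r0:Add1,r1:Mul1,r2:9,r3:7
cycle 4: issue SUB r3<-Add2 // r0:Add1,r1:Mul1,r2:9,r3:Add2
cycle 5: stall // r0:Add1,r1:Mul1,r2:9,r3:Add2
cycle 6: CDB Mul1=54; issue MUL r3<-Mul1 // r0:Add1,r1:54,r2:9,r3:Mul1
cycle 7: CDB Mul2=54; issue MUL r1<-Mul2 // r0:Add1,r1:Mul2,r2:9,r3:Mul1
cycle 8: CDB Add2=45; issue ADD r1<-Add2 // r0:Add1,r1:Add2,r2:9,r3:Mul1
cycle 9: CDB Add1=61; stall // r0:61,r1:Add2,r2:9,r3:Mul1
cycle 10: stall // r0:61,r1:Add2,r2:9,r3:Mul1
cycle 11: CDB Mul1=81; issue MUL r2<-Mul1 // r0:61,r1:Add2,r2:Mul1,r3:81
cycle 12: issue SUB r2<-Add1 // r0:61,r1:Add2,r2:Add1,r3:81
cycle 13: CDB Add2=90; issue ADD r1<-Add2 // r0:61,r1:Add2,r2:Add1,r3:81
cycle 14: CDB Mul2=3294 // r0:61,r1:Add2,r2:Add1,r3:81
cycle 15: CDB Add1=-29 // r0:61,r1:Add2,r2:-29,r3:81
cycle 16: CDB Add2=171 // r0:61,r1:171,r2:-29,r3:81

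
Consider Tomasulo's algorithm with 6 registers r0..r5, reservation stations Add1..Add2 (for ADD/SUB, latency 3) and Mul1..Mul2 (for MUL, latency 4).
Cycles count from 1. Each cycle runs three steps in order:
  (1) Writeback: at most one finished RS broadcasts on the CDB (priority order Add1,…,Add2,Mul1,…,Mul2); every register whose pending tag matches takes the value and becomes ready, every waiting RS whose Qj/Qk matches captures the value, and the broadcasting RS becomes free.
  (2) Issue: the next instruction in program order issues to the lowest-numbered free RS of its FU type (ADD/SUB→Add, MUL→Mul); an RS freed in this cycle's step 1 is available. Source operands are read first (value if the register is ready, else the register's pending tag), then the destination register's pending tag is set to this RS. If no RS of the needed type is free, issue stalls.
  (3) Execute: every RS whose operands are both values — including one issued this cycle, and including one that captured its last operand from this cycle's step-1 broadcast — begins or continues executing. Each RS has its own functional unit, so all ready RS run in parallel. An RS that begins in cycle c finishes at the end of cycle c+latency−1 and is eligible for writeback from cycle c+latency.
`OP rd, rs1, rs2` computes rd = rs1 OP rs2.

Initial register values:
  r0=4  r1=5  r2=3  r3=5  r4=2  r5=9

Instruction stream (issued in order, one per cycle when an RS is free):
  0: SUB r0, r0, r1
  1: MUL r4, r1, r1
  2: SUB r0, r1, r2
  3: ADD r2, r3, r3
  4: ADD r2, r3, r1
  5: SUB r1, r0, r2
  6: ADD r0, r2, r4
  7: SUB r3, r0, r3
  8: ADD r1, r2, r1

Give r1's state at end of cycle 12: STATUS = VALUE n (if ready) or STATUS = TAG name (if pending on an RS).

cycle 1: issue SUB r0<-Add1 // r0:Add1,r1:5,r2:3,r3:5,r4:2,r5:9
cycle 2: issue MUL r4<-Mul1 // r0:Add1,r1:5,r2:3,r3:5,r4:Mul1,r5:9
cycle 3: issue SUB r0<-Add2 // r0:Add2,r1:5,r2:3,r3:5,r4:Mul1,r5:9
cycle 4: CDB Add1=-1; issue ADD r2<-Add1 // r0:Add2,r1:5,r2:Add1,r3:5,r4:Mul1,r5:9
cycle 5: stall // r0:Add2,r1:5,r2:Add1,r3:5,r4:Mul1,r5:9
cycle 6: CDB Add2=2; issue ADD r2<-Add2 // r0:2,r1:5,r2:Add2,r3:5,r4:Mul1,r5:9
cycle 7: CDB Add1=10; issue SUB r1<-Add1 // r0:2,r1:Add1,r2:Add2,r3:5,r4:Mul1,r5:9
cycle 8: CDB Mul1=25; stall // r0:2,r1:Add1,r2:Add2,r3:5,r4:25,r5:9
cycle 9: CDB Add2=10; issue ADD r0<-Add2 // r0:Add2,r1:Add1,r2:10,r3:5,r4:25,r5:9
cycle 10: stall // r0:Add2,r1:Add1,r2:10,r3:5,r4:25,r5:9
cycle 11: stall // r0:Add2,r1:Add1,r2:10,r3:5,r4:25,r5:9
cycle 12: CDB Add1=-8; issue SUB r3<-Add1 // r0:Add2,r1:-8,r2:10,r3:Add1,r4:25,r5:9

STATUS = VALUE -8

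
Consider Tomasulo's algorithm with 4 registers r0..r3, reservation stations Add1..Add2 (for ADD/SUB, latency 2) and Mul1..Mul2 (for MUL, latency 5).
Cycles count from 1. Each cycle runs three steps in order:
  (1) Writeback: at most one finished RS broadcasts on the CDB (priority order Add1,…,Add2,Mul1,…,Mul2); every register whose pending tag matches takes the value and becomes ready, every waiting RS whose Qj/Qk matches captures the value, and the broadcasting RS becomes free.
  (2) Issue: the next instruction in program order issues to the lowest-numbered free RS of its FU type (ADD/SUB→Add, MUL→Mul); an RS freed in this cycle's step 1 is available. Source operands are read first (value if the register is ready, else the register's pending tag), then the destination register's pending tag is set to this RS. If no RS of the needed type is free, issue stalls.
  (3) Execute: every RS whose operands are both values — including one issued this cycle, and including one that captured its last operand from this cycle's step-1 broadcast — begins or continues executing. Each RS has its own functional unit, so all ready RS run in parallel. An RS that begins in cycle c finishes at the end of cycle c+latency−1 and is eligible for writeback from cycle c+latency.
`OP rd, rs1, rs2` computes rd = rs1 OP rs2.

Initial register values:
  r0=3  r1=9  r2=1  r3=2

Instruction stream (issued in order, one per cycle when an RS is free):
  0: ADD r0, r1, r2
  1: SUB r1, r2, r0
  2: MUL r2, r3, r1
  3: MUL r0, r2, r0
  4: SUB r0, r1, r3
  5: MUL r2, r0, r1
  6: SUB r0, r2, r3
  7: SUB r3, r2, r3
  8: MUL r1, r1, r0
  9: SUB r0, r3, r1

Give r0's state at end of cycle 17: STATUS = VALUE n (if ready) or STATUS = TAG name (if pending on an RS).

cycle 1: issue ADD r0<-Add1 // r0:Add1,r1:9,r2:1,r3:2
cycle 2: issue SUB r1<-Add2 // r0:Add1,r1:Add2,r2:1,r3:2
cycle 3: CDB Add1=10; issue MUL r2<-Mul1 // r0:10,r1:Add2,r2:Mul1,r3:2
cycle 4: issue MUL r0<-Mul2 // r0:Mul2,r1:Add2,r2:Mul1,r3:2
cycle 5: CDB Add2=-9; issue SUB r0<-Add1 // r0:Add1,r1:-9,r2:Mul1,r3:2
cycle 6: stall // r0:Add1,r1:-9,r2:Mul1,r3:2
cycle 7: CDB Add1=-11; stall // r0:-11,r1:-9,r2:Mul1,r3:2
cycle 8: stall // r0:-11,r1:-9,r2:Mul1,r3:2
cycle 9: stall // r0:-11,r1:-9,r2:Mul1,r3:2
cycle 10: CDB Mul1=-18; issue MUL r2<-Mul1 // r0:-11,r1:-9,r2:Mul1,r3:2
cycle 11: issue SUB r0<-Add1 // r0:Add1,r1:-9,r2:Mul1,r3:2
cycle 12: issue SUB r3<-Add2 // r0:Add1,r1:-9,r2:Mul1,r3:Add2
cycle 13: stall // r0:Add1,r1:-9,r2:Mul1,r3:Add2
cycle 14: stall // r0:Add1,r1:-9,r2:Mul1,r3:Add2
cycle 15: CDB Mul1=99; issue MUL r1<-Mul1 // r0:Add1,r1:Mul1,r2:99,r3:Add2
cycle 16: CDB Mul2=-180; stall // r0:Add1,r1:Mul1,r2:99,r3:Add2
cycle 17: CDB Add1=97; issue SUB r0<-Add1 // r0:Add1,r1:Mul1,r2:99,r3:Add2

STATUS = TAG Add1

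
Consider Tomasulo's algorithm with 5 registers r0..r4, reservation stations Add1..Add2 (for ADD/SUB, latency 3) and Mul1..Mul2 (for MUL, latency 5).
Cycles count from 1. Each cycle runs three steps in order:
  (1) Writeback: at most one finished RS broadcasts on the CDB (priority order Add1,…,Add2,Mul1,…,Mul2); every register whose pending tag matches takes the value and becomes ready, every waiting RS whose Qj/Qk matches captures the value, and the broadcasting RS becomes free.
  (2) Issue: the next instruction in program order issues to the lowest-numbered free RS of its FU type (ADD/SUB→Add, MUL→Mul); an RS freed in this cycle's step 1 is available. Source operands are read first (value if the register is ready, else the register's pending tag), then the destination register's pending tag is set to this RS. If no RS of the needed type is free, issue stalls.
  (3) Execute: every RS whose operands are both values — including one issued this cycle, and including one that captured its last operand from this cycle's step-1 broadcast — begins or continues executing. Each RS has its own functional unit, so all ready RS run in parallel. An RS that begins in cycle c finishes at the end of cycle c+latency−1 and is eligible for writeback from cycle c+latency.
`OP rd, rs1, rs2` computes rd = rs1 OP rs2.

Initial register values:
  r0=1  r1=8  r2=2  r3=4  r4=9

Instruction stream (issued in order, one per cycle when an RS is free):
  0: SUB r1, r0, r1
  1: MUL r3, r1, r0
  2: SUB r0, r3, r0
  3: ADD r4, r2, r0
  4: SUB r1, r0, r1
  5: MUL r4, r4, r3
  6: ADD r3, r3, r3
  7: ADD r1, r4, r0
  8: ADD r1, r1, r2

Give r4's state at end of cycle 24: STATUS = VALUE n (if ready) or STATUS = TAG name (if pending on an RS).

STATUS = VALUE 42

  c1: issue SUB r1<-Add1  regs: r0:1,r1:Add1,r2:2,r3:4,r4:9
  c2: issue MUL r3<-Mul1  regs: r0:1,r1:Add1,r2:2,r3:Mul1,r4:9
  c3: issue SUB r0<-Add2  regs: r0:Add2,r1:Add1,r2:2,r3:Mul1,r4:9
  c4: CDB Add1=-7; issue ADD r4<-Add1  regs: r0:Add2,r1:-7,r2:2,r3:Mul1,r4:Add1
  c5: stall  regs: r0:Add2,r1:-7,r2:2,r3:Mul1,r4:Add1
  c6: stall  regs: r0:Add2,r1:-7,r2:2,r3:Mul1,r4:Add1
  c7: stall  regs: r0:Add2,r1:-7,r2:2,r3:Mul1,r4:Add1
  c8: stall  regs: r0:Add2,r1:-7,r2:2,r3:Mul1,r4:Add1
  c9: CDB Mul1=-7; stall  regs: r0:Add2,r1:-7,r2:2,r3:-7,r4:Add1
  c10: stall  regs: r0:Add2,r1:-7,r2:2,r3:-7,r4:Add1
  c11: stall  regs: r0:Add2,r1:-7,r2:2,r3:-7,r4:Add1
  c12: CDB Add2=-8; issue SUB r1<-Add2  regs: r0:-8,r1:Add2,r2:2,r3:-7,r4:Add1
  c13: issue MUL r4<-Mul1  regs: r0:-8,r1:Add2,r2:2,r3:-7,r4:Mul1
  c14: stall  regs: r0:-8,r1:Add2,r2:2,r3:-7,r4:Mul1
  c15: CDB Add1=-6; issue ADD r3<-Add1  regs: r0:-8,r1:Add2,r2:2,r3:Add1,r4:Mul1
  c16: CDB Add2=-1; issue ADD r1<-Add2  regs: r0:-8,r1:Add2,r2:2,r3:Add1,r4:Mul1
  c17: stall  regs: r0:-8,r1:Add2,r2:2,r3:Add1,r4:Mul1
  c18: CDB Add1=-14; issue ADD r1<-Add1  regs: r0:-8,r1:Add1,r2:2,r3:-14,r4:Mul1
  c19: -  regs: r0:-8,r1:Add1,r2:2,r3:-14,r4:Mul1
  c20: CDB Mul1=42  regs: r0:-8,r1:Add1,r2:2,r3:-14,r4:42
  c21: -  regs: r0:-8,r1:Add1,r2:2,r3:-14,r4:42
  c22: -  regs: r0:-8,r1:Add1,r2:2,r3:-14,r4:42
  c23: CDB Add2=34  regs: r0:-8,r1:Add1,r2:2,r3:-14,r4:42
  c24: -  regs: r0:-8,r1:Add1,r2:2,r3:-14,r4:42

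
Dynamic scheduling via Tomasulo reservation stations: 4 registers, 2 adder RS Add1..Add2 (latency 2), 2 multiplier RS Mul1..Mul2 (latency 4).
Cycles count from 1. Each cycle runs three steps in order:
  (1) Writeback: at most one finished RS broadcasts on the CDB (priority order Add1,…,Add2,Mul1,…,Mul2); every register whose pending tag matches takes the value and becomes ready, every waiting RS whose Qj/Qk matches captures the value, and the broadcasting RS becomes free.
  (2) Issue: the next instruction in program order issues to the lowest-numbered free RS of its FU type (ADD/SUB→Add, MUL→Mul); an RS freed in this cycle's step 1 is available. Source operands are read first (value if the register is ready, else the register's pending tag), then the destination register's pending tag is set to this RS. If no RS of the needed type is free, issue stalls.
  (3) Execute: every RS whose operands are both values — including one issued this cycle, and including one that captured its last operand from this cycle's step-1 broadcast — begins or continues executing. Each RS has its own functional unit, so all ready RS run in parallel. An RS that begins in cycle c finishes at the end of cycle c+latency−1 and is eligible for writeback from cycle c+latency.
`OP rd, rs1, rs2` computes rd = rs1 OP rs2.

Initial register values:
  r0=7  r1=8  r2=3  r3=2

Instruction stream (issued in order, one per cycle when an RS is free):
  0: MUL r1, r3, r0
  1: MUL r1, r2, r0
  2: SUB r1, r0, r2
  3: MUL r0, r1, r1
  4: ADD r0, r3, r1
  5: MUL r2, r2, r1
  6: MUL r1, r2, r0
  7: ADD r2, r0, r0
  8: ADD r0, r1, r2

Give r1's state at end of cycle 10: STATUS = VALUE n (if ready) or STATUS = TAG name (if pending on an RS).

c1: issue MUL r1<-Mul1 | r0:7,r1:Mul1,r2:3,r3:2
c2: issue MUL r1<-Mul2 | r0:7,r1:Mul2,r2:3,r3:2
c3: issue SUB r1<-Add1 | r0:7,r1:Add1,r2:3,r3:2
c4: stall | r0:7,r1:Add1,r2:3,r3:2
c5: CDB Add1=4; stall | r0:7,r1:4,r2:3,r3:2
c6: CDB Mul1=14; issue MUL r0<-Mul1 | r0:Mul1,r1:4,r2:3,r3:2
c7: CDB Mul2=21; issue ADD r0<-Add1 | r0:Add1,r1:4,r2:3,r3:2
c8: issue MUL r2<-Mul2 | r0:Add1,r1:4,r2:Mul2,r3:2
c9: CDB Add1=6; stall | r0:6,r1:4,r2:Mul2,r3:2
c10: CDB Mul1=16; issue MUL r1<-Mul1 | r0:6,r1:Mul1,r2:Mul2,r3:2

STATUS = TAG Mul1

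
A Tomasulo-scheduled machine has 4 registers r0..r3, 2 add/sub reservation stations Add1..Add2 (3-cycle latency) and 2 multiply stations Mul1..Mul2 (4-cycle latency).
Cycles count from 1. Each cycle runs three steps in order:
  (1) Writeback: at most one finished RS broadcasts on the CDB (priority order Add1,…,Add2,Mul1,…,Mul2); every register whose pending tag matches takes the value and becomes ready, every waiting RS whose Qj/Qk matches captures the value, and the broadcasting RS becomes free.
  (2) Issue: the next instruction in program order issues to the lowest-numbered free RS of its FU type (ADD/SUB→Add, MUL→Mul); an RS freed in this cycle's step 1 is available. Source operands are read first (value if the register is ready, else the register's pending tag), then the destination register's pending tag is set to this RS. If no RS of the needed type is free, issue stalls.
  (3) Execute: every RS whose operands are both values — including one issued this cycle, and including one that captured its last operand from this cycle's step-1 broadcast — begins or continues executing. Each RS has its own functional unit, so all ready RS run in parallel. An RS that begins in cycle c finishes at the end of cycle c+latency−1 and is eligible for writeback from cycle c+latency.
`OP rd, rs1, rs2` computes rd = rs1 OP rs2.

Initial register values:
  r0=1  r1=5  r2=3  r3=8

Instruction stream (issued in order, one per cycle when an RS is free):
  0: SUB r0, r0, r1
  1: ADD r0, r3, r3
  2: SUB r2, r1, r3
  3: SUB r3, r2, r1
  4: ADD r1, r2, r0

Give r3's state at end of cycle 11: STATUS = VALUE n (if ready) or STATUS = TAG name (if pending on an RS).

STATUS = VALUE -8

cycle 1: issue SUB r0<-Add1 // r0:Add1,r1:5,r2:3,r3:8
cycle 2: issue ADD r0<-Add2 // r0:Add2,r1:5,r2:3,r3:8
cycle 3: stall // r0:Add2,r1:5,r2:3,r3:8
cycle 4: CDB Add1=-4; issue SUB r2<-Add1 // r0:Add2,r1:5,r2:Add1,r3:8
cycle 5: CDB Add2=16; issue SUB r3<-Add2 // r0:16,r1:5,r2:Add1,r3:Add2
cycle 6: stall // r0:16,r1:5,r2:Add1,r3:Add2
cycle 7: CDB Add1=-3; issue ADD r1<-Add1 // r0:16,r1:Add1,r2:-3,r3:Add2
cycle 8: - // r0:16,r1:Add1,r2:-3,r3:Add2
cycle 9: - // r0:16,r1:Add1,r2:-3,r3:Add2
cycle 10: CDB Add1=13 // r0:16,r1:13,r2:-3,r3:Add2
cycle 11: CDB Add2=-8 // r0:16,r1:13,r2:-3,r3:-8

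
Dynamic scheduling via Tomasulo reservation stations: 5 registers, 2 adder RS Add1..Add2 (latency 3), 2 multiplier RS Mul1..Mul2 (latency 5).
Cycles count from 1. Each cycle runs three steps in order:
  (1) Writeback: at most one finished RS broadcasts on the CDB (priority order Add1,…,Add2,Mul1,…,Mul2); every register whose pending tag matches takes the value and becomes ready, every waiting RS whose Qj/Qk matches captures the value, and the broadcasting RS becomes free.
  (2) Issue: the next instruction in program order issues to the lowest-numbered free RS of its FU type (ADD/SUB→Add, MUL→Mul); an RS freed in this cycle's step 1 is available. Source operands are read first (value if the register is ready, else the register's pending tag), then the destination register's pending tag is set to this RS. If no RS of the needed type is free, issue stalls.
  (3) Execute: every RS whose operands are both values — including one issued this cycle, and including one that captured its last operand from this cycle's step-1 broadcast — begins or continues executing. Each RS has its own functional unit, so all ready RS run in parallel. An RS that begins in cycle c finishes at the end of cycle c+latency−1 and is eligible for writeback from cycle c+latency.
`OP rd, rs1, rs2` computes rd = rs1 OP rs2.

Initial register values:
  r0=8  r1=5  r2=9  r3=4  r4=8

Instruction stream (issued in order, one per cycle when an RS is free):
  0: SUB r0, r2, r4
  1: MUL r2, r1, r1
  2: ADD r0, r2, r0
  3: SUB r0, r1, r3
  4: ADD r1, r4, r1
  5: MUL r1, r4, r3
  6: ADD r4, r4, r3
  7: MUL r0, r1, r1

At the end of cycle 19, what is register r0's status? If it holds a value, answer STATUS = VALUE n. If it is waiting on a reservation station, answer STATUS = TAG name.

cycle 1: issue SUB r0<-Add1 // r0:Add1,r1:5,r2:9,r3:4,r4:8
cycle 2: issue MUL r2<-Mul1 // r0:Add1,r1:5,r2:Mul1,r3:4,r4:8
cycle 3: issue ADD r0<-Add2 // r0:Add2,r1:5,r2:Mul1,r3:4,r4:8
cycle 4: CDB Add1=1; issue SUB r0<-Add1 // r0:Add1,r1:5,r2:Mul1,r3:4,r4:8
cycle 5: stall // r0:Add1,r1:5,r2:Mul1,r3:4,r4:8
cycle 6: stall // r0:Add1,r1:5,r2:Mul1,r3:4,r4:8
cycle 7: CDB Add1=1; issue ADD r1<-Add1 // r0:1,r1:Add1,r2:Mul1,r3:4,r4:8
cycle 8: CDB Mul1=25; issue MUL r1<-Mul1 // r0:1,r1:Mul1,r2:25,r3:4,r4:8
cycle 9: stall // r0:1,r1:Mul1,r2:25,r3:4,r4:8
cycle 10: CDB Add1=13; issue ADD r4<-Add1 // r0:1,r1:Mul1,r2:25,r3:4,r4:Add1
cycle 11: CDB Add2=26; issue MUL r0<-Mul2 // r0:Mul2,r1:Mul1,r2:25,r3:4,r4:Add1
cycle 12: - // r0:Mul2,r1:Mul1,r2:25,r3:4,r4:Add1
cycle 13: CDB Add1=12 // r0:Mul2,r1:Mul1,r2:25,r3:4,r4:12
cycle 14: CDB Mul1=32 // r0:Mul2,r1:32,r2:25,r3:4,r4:12
cycle 15: - // r0:Mul2,r1:32,r2:25,r3:4,r4:12
cycle 16: - // r0:Mul2,r1:32,r2:25,r3:4,r4:12
cycle 17: - // r0:Mul2,r1:32,r2:25,r3:4,r4:12
cycle 18: - // r0:Mul2,r1:32,r2:25,r3:4,r4:12
cycle 19: CDB Mul2=1024 // r0:1024,r1:32,r2:25,r3:4,r4:12

STATUS = VALUE 1024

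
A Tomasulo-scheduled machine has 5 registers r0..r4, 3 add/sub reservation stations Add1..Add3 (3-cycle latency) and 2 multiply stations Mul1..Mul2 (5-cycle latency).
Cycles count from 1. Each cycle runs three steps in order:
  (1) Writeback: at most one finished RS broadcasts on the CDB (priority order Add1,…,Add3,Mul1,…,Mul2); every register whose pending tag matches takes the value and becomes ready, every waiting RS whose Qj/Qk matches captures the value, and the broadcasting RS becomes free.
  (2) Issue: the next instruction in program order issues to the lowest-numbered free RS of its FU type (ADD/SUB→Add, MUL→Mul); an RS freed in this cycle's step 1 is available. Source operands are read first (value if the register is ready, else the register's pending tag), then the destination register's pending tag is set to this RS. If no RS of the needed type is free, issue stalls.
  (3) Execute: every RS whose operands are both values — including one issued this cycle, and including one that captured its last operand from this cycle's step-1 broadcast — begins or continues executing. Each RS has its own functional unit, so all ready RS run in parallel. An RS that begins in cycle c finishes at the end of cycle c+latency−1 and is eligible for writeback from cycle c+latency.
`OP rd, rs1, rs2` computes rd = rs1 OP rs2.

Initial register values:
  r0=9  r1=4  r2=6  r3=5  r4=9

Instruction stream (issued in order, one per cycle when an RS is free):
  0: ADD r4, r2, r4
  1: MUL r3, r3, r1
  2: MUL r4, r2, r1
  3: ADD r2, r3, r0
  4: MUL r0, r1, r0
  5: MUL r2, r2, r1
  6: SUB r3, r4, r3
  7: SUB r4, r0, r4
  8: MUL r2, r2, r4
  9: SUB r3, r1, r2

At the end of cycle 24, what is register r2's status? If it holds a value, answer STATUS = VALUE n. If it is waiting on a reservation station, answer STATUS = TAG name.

STATUS = VALUE 1392

  c1: issue ADD r4<-Add1  regs: r0:9,r1:4,r2:6,r3:5,r4:Add1
  c2: issue MUL r3<-Mul1  regs: r0:9,r1:4,r2:6,r3:Mul1,r4:Add1
  c3: issue MUL r4<-Mul2  regs: r0:9,r1:4,r2:6,r3:Mul1,r4:Mul2
  c4: CDB Add1=15; issue ADD r2<-Add1  regs: r0:9,r1:4,r2:Add1,r3:Mul1,r4:Mul2
  c5: stall  regs: r0:9,r1:4,r2:Add1,r3:Mul1,r4:Mul2
  c6: stall  regs: r0:9,r1:4,r2:Add1,r3:Mul1,r4:Mul2
  c7: CDB Mul1=20; issue MUL r0<-Mul1  regs: r0:Mul1,r1:4,r2:Add1,r3:20,r4:Mul2
  c8: CDB Mul2=24; issue MUL r2<-Mul2  regs: r0:Mul1,r1:4,r2:Mul2,r3:20,r4:24
  c9: issue SUB r3<-Add2  regs: r0:Mul1,r1:4,r2:Mul2,r3:Add2,r4:24
  c10: CDB Add1=29; issue SUB r4<-Add1  regs: r0:Mul1,r1:4,r2:Mul2,r3:Add2,r4:Add1
  c11: stall  regs: r0:Mul1,r1:4,r2:Mul2,r3:Add2,r4:Add1
  c12: CDB Add2=4; stall  regs: r0:Mul1,r1:4,r2:Mul2,r3:4,r4:Add1
  c13: CDB Mul1=36; issue MUL r2<-Mul1  regs: r0:36,r1:4,r2:Mul1,r3:4,r4:Add1
  c14: issue SUB r3<-Add2  regs: r0:36,r1:4,r2:Mul1,r3:Add2,r4:Add1
  c15: CDB Mul2=116  regs: r0:36,r1:4,r2:Mul1,r3:Add2,r4:Add1
  c16: CDB Add1=12  regs: r0:36,r1:4,r2:Mul1,r3:Add2,r4:12
  c17: -  regs: r0:36,r1:4,r2:Mul1,r3:Add2,r4:12
  c18: -  regs: r0:36,r1:4,r2:Mul1,r3:Add2,r4:12
  c19: -  regs: r0:36,r1:4,r2:Mul1,r3:Add2,r4:12
  c20: -  regs: r0:36,r1:4,r2:Mul1,r3:Add2,r4:12
  c21: CDB Mul1=1392  regs: r0:36,r1:4,r2:1392,r3:Add2,r4:12
  c22: -  regs: r0:36,r1:4,r2:1392,r3:Add2,r4:12
  c23: -  regs: r0:36,r1:4,r2:1392,r3:Add2,r4:12
  c24: CDB Add2=-1388  regs: r0:36,r1:4,r2:1392,r3:-1388,r4:12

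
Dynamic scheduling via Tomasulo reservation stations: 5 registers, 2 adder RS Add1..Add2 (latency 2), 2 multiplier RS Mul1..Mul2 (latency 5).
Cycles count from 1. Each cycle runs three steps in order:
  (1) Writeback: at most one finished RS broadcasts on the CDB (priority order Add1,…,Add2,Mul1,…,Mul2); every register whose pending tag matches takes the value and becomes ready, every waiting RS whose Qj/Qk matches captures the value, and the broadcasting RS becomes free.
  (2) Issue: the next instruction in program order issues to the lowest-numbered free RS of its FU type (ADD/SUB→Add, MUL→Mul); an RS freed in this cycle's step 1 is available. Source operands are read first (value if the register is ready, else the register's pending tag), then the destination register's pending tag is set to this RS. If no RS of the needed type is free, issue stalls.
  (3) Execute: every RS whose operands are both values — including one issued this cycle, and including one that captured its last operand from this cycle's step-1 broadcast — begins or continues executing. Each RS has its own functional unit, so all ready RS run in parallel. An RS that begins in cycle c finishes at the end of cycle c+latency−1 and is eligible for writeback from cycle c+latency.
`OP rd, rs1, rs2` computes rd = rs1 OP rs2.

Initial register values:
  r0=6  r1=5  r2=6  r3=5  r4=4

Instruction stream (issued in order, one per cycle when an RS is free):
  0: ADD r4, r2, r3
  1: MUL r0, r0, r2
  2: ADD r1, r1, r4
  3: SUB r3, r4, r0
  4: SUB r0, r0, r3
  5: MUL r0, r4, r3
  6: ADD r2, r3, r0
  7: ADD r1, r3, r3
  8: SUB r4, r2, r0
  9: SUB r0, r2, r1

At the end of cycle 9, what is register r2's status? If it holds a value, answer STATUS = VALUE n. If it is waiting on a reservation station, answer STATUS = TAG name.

  c1: issue ADD r4<-Add1  regs: r0:6,r1:5,r2:6,r3:5,r4:Add1
  c2: issue MUL r0<-Mul1  regs: r0:Mul1,r1:5,r2:6,r3:5,r4:Add1
  c3: CDB Add1=11; issue ADD r1<-Add1  regs: r0:Mul1,r1:Add1,r2:6,r3:5,r4:11
  c4: issue SUB r3<-Add2  regs: r0:Mul1,r1:Add1,r2:6,r3:Add2,r4:11
  c5: CDB Add1=16; issue SUB r0<-Add1  regs: r0:Add1,r1:16,r2:6,r3:Add2,r4:11
  c6: issue MUL r0<-Mul2  regs: r0:Mul2,r1:16,r2:6,r3:Add2,r4:11
  c7: CDB Mul1=36; stall  regs: r0:Mul2,r1:16,r2:6,r3:Add2,r4:11
  c8: stall  regs: r0:Mul2,r1:16,r2:6,r3:Add2,r4:11
  c9: CDB Add2=-25; issue ADD r2<-Add2  regs: r0:Mul2,r1:16,r2:Add2,r3:-25,r4:11

STATUS = TAG Add2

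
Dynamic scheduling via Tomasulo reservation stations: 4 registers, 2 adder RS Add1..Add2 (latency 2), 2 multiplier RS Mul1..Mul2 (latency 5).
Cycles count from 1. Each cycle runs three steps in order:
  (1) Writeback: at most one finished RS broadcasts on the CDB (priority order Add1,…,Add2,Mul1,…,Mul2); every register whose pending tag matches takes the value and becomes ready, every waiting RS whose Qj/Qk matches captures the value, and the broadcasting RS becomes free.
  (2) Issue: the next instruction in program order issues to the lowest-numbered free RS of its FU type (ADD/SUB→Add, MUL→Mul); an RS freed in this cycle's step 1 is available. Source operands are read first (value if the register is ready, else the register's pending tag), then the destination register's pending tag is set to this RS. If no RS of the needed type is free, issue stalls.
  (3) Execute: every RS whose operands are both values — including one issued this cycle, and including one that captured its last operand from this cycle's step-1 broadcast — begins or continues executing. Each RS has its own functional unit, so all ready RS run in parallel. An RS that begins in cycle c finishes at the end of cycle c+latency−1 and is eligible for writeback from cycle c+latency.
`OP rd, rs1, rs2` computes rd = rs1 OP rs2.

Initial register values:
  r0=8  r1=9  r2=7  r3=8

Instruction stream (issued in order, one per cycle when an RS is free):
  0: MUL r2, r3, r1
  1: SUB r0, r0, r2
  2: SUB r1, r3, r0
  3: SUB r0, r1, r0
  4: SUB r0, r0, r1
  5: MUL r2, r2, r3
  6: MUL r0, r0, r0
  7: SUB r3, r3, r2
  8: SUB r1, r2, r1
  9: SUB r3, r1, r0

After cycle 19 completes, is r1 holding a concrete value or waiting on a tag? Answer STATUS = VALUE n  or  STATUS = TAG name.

c1: issue MUL r2<-Mul1 | r0:8,r1:9,r2:Mul1,r3:8
c2: issue SUB r0<-Add1 | r0:Add1,r1:9,r2:Mul1,r3:8
c3: issue SUB r1<-Add2 | r0:Add1,r1:Add2,r2:Mul1,r3:8
c4: stall | r0:Add1,r1:Add2,r2:Mul1,r3:8
c5: stall | r0:Add1,r1:Add2,r2:Mul1,r3:8
c6: CDB Mul1=72; stall | r0:Add1,r1:Add2,r2:72,r3:8
c7: stall | r0:Add1,r1:Add2,r2:72,r3:8
c8: CDB Add1=-64; issue SUB r0<-Add1 | r0:Add1,r1:Add2,r2:72,r3:8
c9: stall | r0:Add1,r1:Add2,r2:72,r3:8
c10: CDB Add2=72; issue SUB r0<-Add2 | r0:Add2,r1:72,r2:72,r3:8
c11: issue MUL r2<-Mul1 | r0:Add2,r1:72,r2:Mul1,r3:8
c12: CDB Add1=136; issue MUL r0<-Mul2 | r0:Mul2,r1:72,r2:Mul1,r3:8
c13: issue SUB r3<-Add1 | r0:Mul2,r1:72,r2:Mul1,r3:Add1
c14: CDB Add2=64; issue SUB r1<-Add2 | r0:Mul2,r1:Add2,r2:Mul1,r3:Add1
c15: stall | r0:Mul2,r1:Add2,r2:Mul1,r3:Add1
c16: CDB Mul1=576; stall | r0:Mul2,r1:Add2,r2:576,r3:Add1
c17: stall | r0:Mul2,r1:Add2,r2:576,r3:Add1
c18: CDB Add1=-568; issue SUB r3<-Add1 | r0:Mul2,r1:Add2,r2:576,r3:Add1
c19: CDB Add2=504 | r0:Mul2,r1:504,r2:576,r3:Add1

STATUS = VALUE 504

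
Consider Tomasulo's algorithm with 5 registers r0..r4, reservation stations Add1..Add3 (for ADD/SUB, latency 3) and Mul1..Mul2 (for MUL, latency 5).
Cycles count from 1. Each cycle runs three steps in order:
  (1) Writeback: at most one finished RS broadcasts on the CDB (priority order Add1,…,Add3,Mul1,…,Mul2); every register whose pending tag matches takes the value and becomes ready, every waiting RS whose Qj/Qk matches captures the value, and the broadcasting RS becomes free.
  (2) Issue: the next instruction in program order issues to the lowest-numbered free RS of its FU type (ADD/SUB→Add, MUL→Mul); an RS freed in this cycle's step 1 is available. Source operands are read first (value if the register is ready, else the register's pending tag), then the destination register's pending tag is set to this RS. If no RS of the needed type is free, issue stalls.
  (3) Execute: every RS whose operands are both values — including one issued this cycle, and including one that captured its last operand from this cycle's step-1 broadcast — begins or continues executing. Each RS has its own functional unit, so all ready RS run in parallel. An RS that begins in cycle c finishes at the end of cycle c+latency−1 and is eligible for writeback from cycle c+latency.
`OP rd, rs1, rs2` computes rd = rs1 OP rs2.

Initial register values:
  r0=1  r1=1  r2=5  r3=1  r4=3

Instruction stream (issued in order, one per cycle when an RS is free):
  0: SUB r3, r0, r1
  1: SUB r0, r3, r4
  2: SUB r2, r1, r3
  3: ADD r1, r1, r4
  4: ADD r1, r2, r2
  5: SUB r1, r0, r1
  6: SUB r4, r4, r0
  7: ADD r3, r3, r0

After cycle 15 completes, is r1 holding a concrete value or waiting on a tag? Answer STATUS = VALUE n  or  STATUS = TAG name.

cycle 1: issue SUB r3<-Add1 // r0:1,r1:1,r2:5,r3:Add1,r4:3
cycle 2: issue SUB r0<-Add2 // r0:Add2,r1:1,r2:5,r3:Add1,r4:3
cycle 3: issue SUB r2<-Add3 // r0:Add2,r1:1,r2:Add3,r3:Add1,r4:3
cycle 4: CDB Add1=0; issue ADD r1<-Add1 // r0:Add2,r1:Add1,r2:Add3,r3:0,r4:3
cycle 5: stall // r0:Add2,r1:Add1,r2:Add3,r3:0,r4:3
cycle 6: stall // r0:Add2,r1:Add1,r2:Add3,r3:0,r4:3
cycle 7: CDB Add1=4; issue ADD r1<-Add1 // r0:Add2,r1:Add1,r2:Add3,r3:0,r4:3
cycle 8: CDB Add2=-3; issue SUB r1<-Add2 // r0:-3,r1:Add2,r2:Add3,r3:0,r4:3
cycle 9: CDB Add3=1; issue SUB r4<-Add3 // r0:-3,r1:Add2,r2:1,r3:0,r4:Add3
cycle 10: stall // r0:-3,r1:Add2,r2:1,r3:0,r4:Add3
cycle 11: stall // r0:-3,r1:Add2,r2:1,r3:0,r4:Add3
cycle 12: CDB Add1=2; issue ADD r3<-Add1 // r0:-3,r1:Add2,r2:1,r3:Add1,r4:Add3
cycle 13: CDB Add3=6 // r0:-3,r1:Add2,r2:1,r3:Add1,r4:6
cycle 14: - // r0:-3,r1:Add2,r2:1,r3:Add1,r4:6
cycle 15: CDB Add1=-3 // r0:-3,r1:Add2,r2:1,r3:-3,r4:6

STATUS = TAG Add2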